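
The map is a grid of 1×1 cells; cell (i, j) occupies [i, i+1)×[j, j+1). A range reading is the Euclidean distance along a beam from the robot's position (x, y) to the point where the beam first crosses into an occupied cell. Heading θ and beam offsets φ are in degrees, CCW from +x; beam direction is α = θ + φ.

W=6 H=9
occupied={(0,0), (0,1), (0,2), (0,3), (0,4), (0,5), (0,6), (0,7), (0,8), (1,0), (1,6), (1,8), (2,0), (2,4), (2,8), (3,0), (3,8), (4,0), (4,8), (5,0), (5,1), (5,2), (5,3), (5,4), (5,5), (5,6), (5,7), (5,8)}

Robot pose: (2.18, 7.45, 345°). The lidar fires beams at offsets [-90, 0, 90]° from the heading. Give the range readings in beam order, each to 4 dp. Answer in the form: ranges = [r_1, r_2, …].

beam 1: φ=-90°, α=255°
  d=(-0.2588,-0.9659)  start (2,7)  tX=0.6955 tY=0.4659  stride 1/|dx|=3.8637 1/|dy|=1.0353
    cross y-line → (2,6), t=0.4659
    cross x-line → (1,6), t=0.6955 (wall)
  → r_1 = 0.6955
beam 2: φ=0°, α=345°
  d=(0.9659,-0.2588)  start (2,7)  tX=0.8489 tY=1.7387  stride 1/|dx|=1.0353 1/|dy|=3.8637
    cross x-line → (3,7), t=0.8489
    cross y-line → (3,6), t=1.7387
    cross x-line → (4,6), t=1.8842
    cross x-line → (5,6), t=2.9195 (wall)
  → r_2 = 2.9195
beam 3: φ=90°, α=75°
  d=(0.2588,0.9659)  start (2,7)  tX=3.1682 tY=0.5694  stride 1/|dx|=3.8637 1/|dy|=1.0353
    cross y-line → (2,8), t=0.5694 (wall)
  → r_3 = 0.5694

ranges = [0.6955, 2.9195, 0.5694]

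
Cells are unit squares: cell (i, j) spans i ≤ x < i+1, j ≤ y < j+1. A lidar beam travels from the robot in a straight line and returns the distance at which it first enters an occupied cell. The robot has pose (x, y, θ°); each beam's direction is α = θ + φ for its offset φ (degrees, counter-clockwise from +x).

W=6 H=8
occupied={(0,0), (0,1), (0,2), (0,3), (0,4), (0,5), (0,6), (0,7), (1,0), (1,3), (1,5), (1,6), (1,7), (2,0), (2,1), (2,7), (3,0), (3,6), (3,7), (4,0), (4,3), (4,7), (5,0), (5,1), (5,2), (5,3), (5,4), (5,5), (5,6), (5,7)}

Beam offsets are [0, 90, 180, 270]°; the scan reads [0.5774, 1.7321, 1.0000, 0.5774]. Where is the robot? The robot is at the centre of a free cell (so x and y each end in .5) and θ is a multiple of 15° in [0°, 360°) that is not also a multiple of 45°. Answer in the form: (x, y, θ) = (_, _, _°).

(x, y, θ) = (4.5, 2.5, 120°)

The pose lattice has 18·16 = 288 candidates. Test each by forward raycasting.
  (2.5, 4.5, 30°): beam 1 = 2.8868 ≠ 0.5774 ✗
  (2.5, 6.5, 255°): beam 1 = 2.5882 ≠ 0.5774 ✗
  (3.5, 2.5, 30°): beam 1 = 1.0000 ≠ 0.5774 ✗
  …
  (4.5, 2.5, 120°): r_1=0.5774, r_2=1.7321, r_3=1.0000, r_4=0.5774 — all match ✓
Unique over the lattice → pose = (4.5, 2.5, 120°).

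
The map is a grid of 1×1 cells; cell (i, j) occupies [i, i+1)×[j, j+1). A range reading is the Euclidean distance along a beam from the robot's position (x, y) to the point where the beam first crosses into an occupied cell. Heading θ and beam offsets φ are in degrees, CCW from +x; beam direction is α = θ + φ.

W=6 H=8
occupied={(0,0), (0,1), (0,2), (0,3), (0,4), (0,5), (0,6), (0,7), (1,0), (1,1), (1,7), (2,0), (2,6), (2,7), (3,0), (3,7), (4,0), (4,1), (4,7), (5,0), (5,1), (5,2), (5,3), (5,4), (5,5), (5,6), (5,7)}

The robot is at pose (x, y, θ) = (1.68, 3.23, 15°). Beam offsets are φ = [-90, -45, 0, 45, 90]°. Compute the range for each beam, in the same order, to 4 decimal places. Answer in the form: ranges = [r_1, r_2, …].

beam 1: φ=-90°, α=285°
  dir = (cos 285°, sin 285°) = (0.2588, -0.9659); from cell (1,3)
  next x-line at t=1.2364, next y-line at t=0.2381; Δt_x=3.8637, Δt_y=1.0353
    y: enter (1,2) at t=0.2381
    x: enter (2,2) at t=1.2364
    y: enter (2,1) at t=1.2734
    y: enter (2,0) at t=2.3087 ← occupied
  → r_1 = 2.3087
beam 2: φ=-45°, α=330°
  dir = (cos 330°, sin 330°) = (0.8660, -0.5000); from cell (1,3)
  next x-line at t=0.3695, next y-line at t=0.4600; Δt_x=1.1547, Δt_y=2.0000
    x: enter (2,3) at t=0.3695
    y: enter (2,2) at t=0.4600
    x: enter (3,2) at t=1.5242
    y: enter (3,1) at t=2.4600
    x: enter (4,1) at t=2.6789 ← occupied
  → r_2 = 2.6789
beam 3: φ=0°, α=15°
  dir = (cos 15°, sin 15°) = (0.9659, 0.2588); from cell (1,3)
  next x-line at t=0.3313, next y-line at t=2.9751; Δt_x=1.0353, Δt_y=3.8637
    x: enter (2,3) at t=0.3313
    x: enter (3,3) at t=1.3666
    x: enter (4,3) at t=2.4018
    y: enter (4,4) at t=2.9751
    x: enter (5,4) at t=3.4371 ← occupied
  → r_3 = 3.4371
beam 4: φ=45°, α=60°
  dir = (cos 60°, sin 60°) = (0.5000, 0.8660); from cell (1,3)
  next x-line at t=0.6400, next y-line at t=0.8891; Δt_x=2.0000, Δt_y=1.1547
    x: enter (2,3) at t=0.6400
    y: enter (2,4) at t=0.8891
    y: enter (2,5) at t=2.0438
    x: enter (3,5) at t=2.6400
    y: enter (3,6) at t=3.1985
    y: enter (3,7) at t=4.3532 ← occupied
  → r_4 = 4.3532
beam 5: φ=90°, α=105°
  dir = (cos 105°, sin 105°) = (-0.2588, 0.9659); from cell (1,3)
  next x-line at t=2.6273, next y-line at t=0.7972; Δt_x=3.8637, Δt_y=1.0353
    y: enter (1,4) at t=0.7972
    y: enter (1,5) at t=1.8324
    x: enter (0,5) at t=2.6273 ← occupied
  → r_5 = 2.6273

ranges = [2.3087, 2.6789, 3.4371, 4.3532, 2.6273]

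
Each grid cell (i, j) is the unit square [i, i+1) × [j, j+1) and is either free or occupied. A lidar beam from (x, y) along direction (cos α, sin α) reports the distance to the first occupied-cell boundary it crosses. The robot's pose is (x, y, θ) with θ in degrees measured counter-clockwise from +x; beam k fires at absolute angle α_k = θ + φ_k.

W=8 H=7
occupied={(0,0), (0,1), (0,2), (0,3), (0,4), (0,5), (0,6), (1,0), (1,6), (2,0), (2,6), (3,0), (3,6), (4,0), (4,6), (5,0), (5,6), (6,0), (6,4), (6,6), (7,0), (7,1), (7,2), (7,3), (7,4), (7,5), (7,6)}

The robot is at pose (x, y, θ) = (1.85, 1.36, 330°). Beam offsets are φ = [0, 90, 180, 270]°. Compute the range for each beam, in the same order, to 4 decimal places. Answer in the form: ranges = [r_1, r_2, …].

ranges = [0.7200, 5.3578, 0.9815, 0.4157]

beam 1: φ=0°, α=330°
  d=(0.8660,-0.5000)  start (1,1)  tX=0.1732 tY=0.7200  stride 1/|dx|=1.1547 1/|dy|=2.0000
    cross x-line → (2,1), t=0.1732
    cross y-line → (2,0), t=0.7200 (wall)
  → r_1 = 0.7200
beam 2: φ=90°, α=60°
  d=(0.5000,0.8660)  start (1,1)  tX=0.3000 tY=0.7390  stride 1/|dx|=2.0000 1/|dy|=1.1547
    cross x-line → (2,1), t=0.3000
    cross y-line → (2,2), t=0.7390
    cross y-line → (2,3), t=1.8937
    cross x-line → (3,3), t=2.3000
    cross y-line → (3,4), t=3.0484
    cross y-line → (3,5), t=4.2031
    cross x-line → (4,5), t=4.3000
    cross y-line → (4,6), t=5.3578 (wall)
  → r_2 = 5.3578
beam 3: φ=180°, α=150°
  d=(-0.8660,0.5000)  start (1,1)  tX=0.9815 tY=1.2800  stride 1/|dx|=1.1547 1/|dy|=2.0000
    cross x-line → (0,1), t=0.9815 (wall)
  → r_3 = 0.9815
beam 4: φ=270°, α=240°
  d=(-0.5000,-0.8660)  start (1,1)  tX=1.7000 tY=0.4157  stride 1/|dx|=2.0000 1/|dy|=1.1547
    cross y-line → (1,0), t=0.4157 (wall)
  → r_4 = 0.4157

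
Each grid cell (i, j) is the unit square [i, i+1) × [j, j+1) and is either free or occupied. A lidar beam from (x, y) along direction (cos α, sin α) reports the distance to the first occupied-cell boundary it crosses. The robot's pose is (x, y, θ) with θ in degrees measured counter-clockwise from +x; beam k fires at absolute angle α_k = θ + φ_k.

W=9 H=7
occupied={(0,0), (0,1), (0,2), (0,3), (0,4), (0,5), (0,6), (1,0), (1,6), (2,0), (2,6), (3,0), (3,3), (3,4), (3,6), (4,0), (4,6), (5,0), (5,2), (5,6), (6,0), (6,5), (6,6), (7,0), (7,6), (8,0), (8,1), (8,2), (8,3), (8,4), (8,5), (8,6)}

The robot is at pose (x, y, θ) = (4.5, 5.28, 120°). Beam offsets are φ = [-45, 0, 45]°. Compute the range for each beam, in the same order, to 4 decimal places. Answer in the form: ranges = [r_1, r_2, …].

ranges = [0.7454, 0.8314, 2.7819]

beam 1: φ=-45°, α=75°
  d=(0.2588,0.9659)  start (4,5)  tX=1.9319 tY=0.7454  stride 1/|dx|=3.8637 1/|dy|=1.0353
    cross y-line → (4,6), t=0.7454 (wall)
  → r_1 = 0.7454
beam 2: φ=0°, α=120°
  d=(-0.5000,0.8660)  start (4,5)  tX=1.0000 tY=0.8314  stride 1/|dx|=2.0000 1/|dy|=1.1547
    cross y-line → (4,6), t=0.8314 (wall)
  → r_2 = 0.8314
beam 3: φ=45°, α=165°
  d=(-0.9659,0.2588)  start (4,5)  tX=0.5176 tY=2.7819  stride 1/|dx|=1.0353 1/|dy|=3.8637
    cross x-line → (3,5), t=0.5176
    cross x-line → (2,5), t=1.5529
    cross x-line → (1,5), t=2.5882
    cross y-line → (1,6), t=2.7819 (wall)
  → r_3 = 2.7819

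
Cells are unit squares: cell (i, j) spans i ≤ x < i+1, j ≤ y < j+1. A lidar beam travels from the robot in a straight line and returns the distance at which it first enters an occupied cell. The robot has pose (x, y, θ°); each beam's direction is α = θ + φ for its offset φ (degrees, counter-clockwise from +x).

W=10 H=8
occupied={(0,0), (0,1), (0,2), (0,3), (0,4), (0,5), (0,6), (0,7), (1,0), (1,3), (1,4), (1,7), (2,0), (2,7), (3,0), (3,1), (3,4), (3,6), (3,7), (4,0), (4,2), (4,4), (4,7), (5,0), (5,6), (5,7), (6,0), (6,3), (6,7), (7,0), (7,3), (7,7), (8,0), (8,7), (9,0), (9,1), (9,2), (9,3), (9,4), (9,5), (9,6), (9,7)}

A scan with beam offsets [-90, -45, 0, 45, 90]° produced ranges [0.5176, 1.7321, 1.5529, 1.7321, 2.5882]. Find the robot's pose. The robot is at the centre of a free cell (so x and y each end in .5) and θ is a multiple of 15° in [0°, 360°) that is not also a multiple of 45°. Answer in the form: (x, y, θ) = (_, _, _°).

(x, y, θ) = (3.5, 2.5, 105°)

The pose lattice has 38·16 = 608 candidates. Test each by forward raycasting.
  (7.5, 4.5, 150°): beam 1 = 2.8868 ≠ 0.5176 ✗
  (8.5, 3.5, 210°): beam 1 = 4.0415 ≠ 0.5176 ✗
  (6.5, 4.5, 150°): beam 1 = 2.8868 ≠ 0.5176 ✗
  (1.5, 5.5, 195°): beam 1 = 1.5529 ≠ 0.5176 ✗
  …
  (3.5, 2.5, 105°): r_1=0.5176, r_2=1.7321, r_3=1.5529, r_4=1.7321, r_5=2.5882 — all match ✓
No second candidate reproduces the full scan.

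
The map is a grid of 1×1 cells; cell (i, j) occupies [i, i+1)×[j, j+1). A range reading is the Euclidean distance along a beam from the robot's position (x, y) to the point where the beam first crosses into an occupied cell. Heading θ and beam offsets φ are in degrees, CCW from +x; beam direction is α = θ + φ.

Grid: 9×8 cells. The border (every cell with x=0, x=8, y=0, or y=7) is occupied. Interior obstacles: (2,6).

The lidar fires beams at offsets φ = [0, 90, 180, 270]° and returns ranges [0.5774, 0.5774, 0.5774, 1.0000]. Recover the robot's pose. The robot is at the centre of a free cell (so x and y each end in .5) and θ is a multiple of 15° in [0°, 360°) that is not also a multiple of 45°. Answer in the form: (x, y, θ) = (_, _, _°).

Candidates: 41 free-cell centres × 16 headings = 656 poses. Raycast each; keep the one whose scan matches to 4 dp.
  (1.5, 3.5, 255°): beam 1 = 1.9319 ≠ 0.5774 ✗
  (1.5, 5.5, 165°): beam 1 = 0.5176 ≠ 0.5774 ✗
  (7.5, 6.5, 195°): beam 1 = 6.7293 ≠ 0.5774 ✗
  (2.5, 3.5, 300°): beam 1 = 2.8868 ≠ 0.5774 ✗
  …
  (1.5, 6.5, 330°): r_1=0.5774, r_2=0.5774, r_3=0.5774, r_4=1.0000 — all match ✓
No second candidate reproduces the full scan.

(x, y, θ) = (1.5, 6.5, 330°)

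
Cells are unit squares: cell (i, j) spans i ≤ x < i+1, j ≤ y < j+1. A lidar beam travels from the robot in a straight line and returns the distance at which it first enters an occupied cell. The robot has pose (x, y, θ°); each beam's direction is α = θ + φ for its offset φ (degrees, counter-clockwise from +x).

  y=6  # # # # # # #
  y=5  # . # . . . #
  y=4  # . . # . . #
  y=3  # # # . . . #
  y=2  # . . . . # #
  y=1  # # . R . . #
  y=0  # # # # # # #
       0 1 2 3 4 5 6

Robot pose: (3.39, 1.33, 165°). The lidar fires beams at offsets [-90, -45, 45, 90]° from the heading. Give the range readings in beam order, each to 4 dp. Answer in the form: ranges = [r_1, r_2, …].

ranges = [4.8347, 1.9283, 0.6600, 0.3416]

beam 1: φ=-90°, α=75°
  direction (0.2588, 0.9659); cell (3,1); t to first gridline: x 2.3569, y 0.6936 (then +3.8637 / +1.0353)
    (3,2) via y @ 0.6936
    (3,3) via y @ 1.7289
    (4,3) via x @ 2.3569
    (4,4) via y @ 2.7642
    (4,5) via y @ 3.7995
    (4,6) via y @ 4.8347  # hit
  → r_1 = 4.8347
beam 2: φ=-45°, α=120°
  direction (-0.5000, 0.8660); cell (3,1); t to first gridline: x 0.7800, y 0.7736 (then +2.0000 / +1.1547)
    (3,2) via y @ 0.7736
    (2,2) via x @ 0.7800
    (2,3) via y @ 1.9283  # hit
  → r_2 = 1.9283
beam 3: φ=45°, α=210°
  direction (-0.8660, -0.5000); cell (3,1); t to first gridline: x 0.4503, y 0.6600 (then +1.1547 / +2.0000)
    (2,1) via x @ 0.4503
    (2,0) via y @ 0.6600  # hit
  → r_3 = 0.6600
beam 4: φ=90°, α=255°
  direction (-0.2588, -0.9659); cell (3,1); t to first gridline: x 1.5068, y 0.3416 (then +3.8637 / +1.0353)
    (3,0) via y @ 0.3416  # hit
  → r_4 = 0.3416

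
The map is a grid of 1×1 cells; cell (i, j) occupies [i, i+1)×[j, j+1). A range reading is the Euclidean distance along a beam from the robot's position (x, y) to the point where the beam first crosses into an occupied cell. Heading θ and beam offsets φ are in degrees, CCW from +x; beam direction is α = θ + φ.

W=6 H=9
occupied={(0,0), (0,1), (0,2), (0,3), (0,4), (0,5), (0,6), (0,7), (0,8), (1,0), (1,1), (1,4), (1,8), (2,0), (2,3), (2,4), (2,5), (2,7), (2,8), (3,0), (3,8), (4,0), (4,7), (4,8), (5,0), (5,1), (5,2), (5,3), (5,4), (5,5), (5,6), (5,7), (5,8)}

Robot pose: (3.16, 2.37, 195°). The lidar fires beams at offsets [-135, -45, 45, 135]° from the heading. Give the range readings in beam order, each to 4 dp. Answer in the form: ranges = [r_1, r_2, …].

beam 1: φ=-135°, α=60°
  direction (0.5000, 0.8660); cell (3,2); t to first gridline: x 1.6800, y 0.7275 (then +2.0000 / +1.1547)
    (3,3) via y @ 0.7275
    (4,3) via x @ 1.6800
    (4,4) via y @ 1.8822
    (4,5) via y @ 3.0369
    (5,5) via x @ 3.6800  # hit
  → r_1 = 3.6800
beam 2: φ=-45°, α=150°
  direction (-0.8660, 0.5000); cell (3,2); t to first gridline: x 0.1848, y 1.2600 (then +1.1547 / +2.0000)
    (2,2) via x @ 0.1848
    (2,3) via y @ 1.2600  # hit
  → r_2 = 1.2600
beam 3: φ=45°, α=240°
  direction (-0.5000, -0.8660); cell (3,2); t to first gridline: x 0.3200, y 0.4272 (then +2.0000 / +1.1547)
    (2,2) via x @ 0.3200
    (2,1) via y @ 0.4272
    (2,0) via y @ 1.5819  # hit
  → r_3 = 1.5819
beam 4: φ=135°, α=330°
  direction (0.8660, -0.5000); cell (3,2); t to first gridline: x 0.9699, y 0.7400 (then +1.1547 / +2.0000)
    (3,1) via y @ 0.7400
    (4,1) via x @ 0.9699
    (5,1) via x @ 2.1246  # hit
  → r_4 = 2.1246

ranges = [3.6800, 1.2600, 1.5819, 2.1246]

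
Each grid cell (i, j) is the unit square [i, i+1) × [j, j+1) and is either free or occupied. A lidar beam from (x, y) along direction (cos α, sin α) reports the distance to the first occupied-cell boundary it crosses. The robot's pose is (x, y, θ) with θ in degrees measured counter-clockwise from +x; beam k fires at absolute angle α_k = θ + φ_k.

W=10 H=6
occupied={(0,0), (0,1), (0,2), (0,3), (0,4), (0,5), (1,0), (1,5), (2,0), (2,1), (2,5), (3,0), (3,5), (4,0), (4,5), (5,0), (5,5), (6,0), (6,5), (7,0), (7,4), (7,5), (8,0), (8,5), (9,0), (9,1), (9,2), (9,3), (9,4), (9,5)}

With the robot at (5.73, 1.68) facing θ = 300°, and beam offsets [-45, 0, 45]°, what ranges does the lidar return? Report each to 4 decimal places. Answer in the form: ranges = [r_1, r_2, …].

ranges = [0.7040, 0.7852, 2.6273]

beam 1: φ=-45°, α=255°
  d=(-0.2588,-0.9659)  start (5,1)  tX=2.8205 tY=0.7040  stride 1/|dx|=3.8637 1/|dy|=1.0353
    cross y-line → (5,0), t=0.7040 (wall)
  → r_1 = 0.7040
beam 2: φ=0°, α=300°
  d=(0.5000,-0.8660)  start (5,1)  tX=0.5400 tY=0.7852  stride 1/|dx|=2.0000 1/|dy|=1.1547
    cross x-line → (6,1), t=0.5400
    cross y-line → (6,0), t=0.7852 (wall)
  → r_2 = 0.7852
beam 3: φ=45°, α=345°
  d=(0.9659,-0.2588)  start (5,1)  tX=0.2795 tY=2.6273  stride 1/|dx|=1.0353 1/|dy|=3.8637
    cross x-line → (6,1), t=0.2795
    cross x-line → (7,1), t=1.3148
    cross x-line → (8,1), t=2.3501
    cross y-line → (8,0), t=2.6273 (wall)
  → r_3 = 2.6273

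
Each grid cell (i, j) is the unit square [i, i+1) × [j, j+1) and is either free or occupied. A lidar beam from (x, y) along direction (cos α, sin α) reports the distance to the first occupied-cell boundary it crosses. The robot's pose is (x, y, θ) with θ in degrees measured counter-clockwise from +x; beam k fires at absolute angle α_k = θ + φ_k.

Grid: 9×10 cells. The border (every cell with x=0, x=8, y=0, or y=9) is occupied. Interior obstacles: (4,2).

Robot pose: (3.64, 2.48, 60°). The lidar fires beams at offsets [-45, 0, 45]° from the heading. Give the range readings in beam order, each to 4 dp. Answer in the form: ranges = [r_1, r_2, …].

beam 1: φ=-45°, α=15°
  d=(0.9659,0.2588)  start (3,2)  tX=0.3727 tY=2.0091  stride 1/|dx|=1.0353 1/|dy|=3.8637
    cross x-line → (4,2), t=0.3727 (wall)
  → r_1 = 0.3727
beam 2: φ=0°, α=60°
  d=(0.5000,0.8660)  start (3,2)  tX=0.7200 tY=0.6004  stride 1/|dx|=2.0000 1/|dy|=1.1547
    cross y-line → (3,3), t=0.6004
    cross x-line → (4,3), t=0.7200
    cross y-line → (4,4), t=1.7551
    cross x-line → (5,4), t=2.7200
    cross y-line → (5,5), t=2.9098
    cross y-line → (5,6), t=4.0645
    cross x-line → (6,6), t=4.7200
    cross y-line → (6,7), t=5.2192
    cross y-line → (6,8), t=6.3739
    cross x-line → (7,8), t=6.7200
    cross y-line → (7,9), t=7.5286 (wall)
  → r_2 = 7.5286
beam 3: φ=45°, α=105°
  d=(-0.2588,0.9659)  start (3,2)  tX=2.4728 tY=0.5383  stride 1/|dx|=3.8637 1/|dy|=1.0353
    cross y-line → (3,3), t=0.5383
    cross y-line → (3,4), t=1.5736
    cross x-line → (2,4), t=2.4728
    cross y-line → (2,5), t=2.6089
    cross y-line → (2,6), t=3.6442
    cross y-line → (2,7), t=4.6794
    cross y-line → (2,8), t=5.7147
    cross x-line → (1,8), t=6.3365
    cross y-line → (1,9), t=6.7500 (wall)
  → r_3 = 6.7500

ranges = [0.3727, 7.5286, 6.7500]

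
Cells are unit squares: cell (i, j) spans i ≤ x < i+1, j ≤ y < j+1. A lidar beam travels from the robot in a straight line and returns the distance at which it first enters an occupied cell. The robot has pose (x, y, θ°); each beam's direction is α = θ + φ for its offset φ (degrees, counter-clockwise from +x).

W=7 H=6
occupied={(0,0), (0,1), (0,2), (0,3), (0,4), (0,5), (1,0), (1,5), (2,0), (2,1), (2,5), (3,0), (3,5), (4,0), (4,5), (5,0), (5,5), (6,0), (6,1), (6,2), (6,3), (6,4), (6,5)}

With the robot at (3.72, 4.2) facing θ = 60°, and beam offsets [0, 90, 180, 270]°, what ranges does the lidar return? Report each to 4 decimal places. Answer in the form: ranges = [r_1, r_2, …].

ranges = [0.9238, 1.6000, 2.5403, 2.6327]

beam 1: φ=0°, α=60°
  cosα=0.5000 sinα=0.8660 | (3,4) | tMaxX 0.5600 tMaxY 0.9238 | tΔX 2.0000 tΔY 1.1547
    t=0.5600 [x] (4,4)
    t=0.9238 [y] (4,5) — stop
  → r_1 = 0.9238
beam 2: φ=90°, α=150°
  cosα=-0.8660 sinα=0.5000 | (3,4) | tMaxX 0.8314 tMaxY 1.6000 | tΔX 1.1547 tΔY 2.0000
    t=0.8314 [x] (2,4)
    t=1.6000 [y] (2,5) — stop
  → r_2 = 1.6000
beam 3: φ=180°, α=240°
  cosα=-0.5000 sinα=-0.8660 | (3,4) | tMaxX 1.4400 tMaxY 0.2309 | tΔX 2.0000 tΔY 1.1547
    t=0.2309 [y] (3,3)
    t=1.3856 [y] (3,2)
    t=1.4400 [x] (2,2)
    t=2.5403 [y] (2,1) — stop
  → r_3 = 2.5403
beam 4: φ=270°, α=330°
  cosα=0.8660 sinα=-0.5000 | (3,4) | tMaxX 0.3233 tMaxY 0.4000 | tΔX 1.1547 tΔY 2.0000
    t=0.3233 [x] (4,4)
    t=0.4000 [y] (4,3)
    t=1.4780 [x] (5,3)
    t=2.4000 [y] (5,2)
    t=2.6327 [x] (6,2) — stop
  → r_4 = 2.6327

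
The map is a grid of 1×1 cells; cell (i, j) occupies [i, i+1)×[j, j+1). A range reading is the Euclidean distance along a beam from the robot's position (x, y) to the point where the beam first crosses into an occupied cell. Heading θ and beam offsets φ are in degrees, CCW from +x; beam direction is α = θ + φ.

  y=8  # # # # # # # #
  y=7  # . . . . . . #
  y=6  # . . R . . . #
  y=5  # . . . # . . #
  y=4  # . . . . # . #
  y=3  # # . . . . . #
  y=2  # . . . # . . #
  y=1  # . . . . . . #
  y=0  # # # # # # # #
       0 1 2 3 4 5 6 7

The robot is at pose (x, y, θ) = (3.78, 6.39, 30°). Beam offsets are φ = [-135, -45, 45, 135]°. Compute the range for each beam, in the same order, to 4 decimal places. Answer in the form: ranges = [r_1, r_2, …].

beam 1: φ=-135°, α=255°
  dir = (cos 255°, sin 255°) = (-0.2588, -0.9659); from cell (3,6)
  next x-line at t=3.0137, next y-line at t=0.4038; Δt_x=3.8637, Δt_y=1.0353
    y: enter (3,5) at t=0.4038
    y: enter (3,4) at t=1.4390
    y: enter (3,3) at t=2.4743
    x: enter (2,3) at t=3.0137
    y: enter (2,2) at t=3.5096
    y: enter (2,1) at t=4.5449
    y: enter (2,0) at t=5.5801 ← occupied
  → r_1 = 5.5801
beam 2: φ=-45°, α=345°
  dir = (cos 345°, sin 345°) = (0.9659, -0.2588); from cell (3,6)
  next x-line at t=0.2278, next y-line at t=1.5068; Δt_x=1.0353, Δt_y=3.8637
    x: enter (4,6) at t=0.2278
    x: enter (5,6) at t=1.2630
    y: enter (5,5) at t=1.5068
    x: enter (6,5) at t=2.2983
    x: enter (7,5) at t=3.3336 ← occupied
  → r_2 = 3.3336
beam 3: φ=45°, α=75°
  dir = (cos 75°, sin 75°) = (0.2588, 0.9659); from cell (3,6)
  next x-line at t=0.8500, next y-line at t=0.6315; Δt_x=3.8637, Δt_y=1.0353
    y: enter (3,7) at t=0.6315
    x: enter (4,7) at t=0.8500
    y: enter (4,8) at t=1.6668 ← occupied
  → r_3 = 1.6668
beam 4: φ=135°, α=165°
  dir = (cos 165°, sin 165°) = (-0.9659, 0.2588); from cell (3,6)
  next x-line at t=0.8075, next y-line at t=2.3569; Δt_x=1.0353, Δt_y=3.8637
    x: enter (2,6) at t=0.8075
    x: enter (1,6) at t=1.8428
    y: enter (1,7) at t=2.3569
    x: enter (0,7) at t=2.8781 ← occupied
  → r_4 = 2.8781

ranges = [5.5801, 3.3336, 1.6668, 2.8781]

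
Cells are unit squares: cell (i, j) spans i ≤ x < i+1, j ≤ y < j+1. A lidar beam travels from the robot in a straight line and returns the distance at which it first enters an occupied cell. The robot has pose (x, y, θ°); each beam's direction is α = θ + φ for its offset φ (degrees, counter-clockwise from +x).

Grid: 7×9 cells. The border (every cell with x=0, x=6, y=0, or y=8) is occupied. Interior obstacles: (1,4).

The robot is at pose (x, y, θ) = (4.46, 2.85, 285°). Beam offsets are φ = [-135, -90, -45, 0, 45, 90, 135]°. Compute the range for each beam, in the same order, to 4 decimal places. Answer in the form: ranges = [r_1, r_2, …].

beam 1: φ=-135°, α=150°
  dir = (cos 150°, sin 150°) = (-0.8660, 0.5000); from cell (4,2)
  next x-line at t=0.5312, next y-line at t=0.3000; Δt_x=1.1547, Δt_y=2.0000
    y: enter (4,3) at t=0.3000
    x: enter (3,3) at t=0.5312
    x: enter (2,3) at t=1.6859
    y: enter (2,4) at t=2.3000
    x: enter (1,4) at t=2.8406 ← occupied
  → r_1 = 2.8406
beam 2: φ=-90°, α=195°
  dir = (cos 195°, sin 195°) = (-0.9659, -0.2588); from cell (4,2)
  next x-line at t=0.4762, next y-line at t=3.2841; Δt_x=1.0353, Δt_y=3.8637
    x: enter (3,2) at t=0.4762
    x: enter (2,2) at t=1.5115
    x: enter (1,2) at t=2.5468
    y: enter (1,1) at t=3.2841
    x: enter (0,1) at t=3.5821 ← occupied
  → r_2 = 3.5821
beam 3: φ=-45°, α=240°
  dir = (cos 240°, sin 240°) = (-0.5000, -0.8660); from cell (4,2)
  next x-line at t=0.9200, next y-line at t=0.9815; Δt_x=2.0000, Δt_y=1.1547
    x: enter (3,2) at t=0.9200
    y: enter (3,1) at t=0.9815
    y: enter (3,0) at t=2.1362 ← occupied
  → r_3 = 2.1362
beam 4: φ=0°, α=285°
  dir = (cos 285°, sin 285°) = (0.2588, -0.9659); from cell (4,2)
  next x-line at t=2.0864, next y-line at t=0.8800; Δt_x=3.8637, Δt_y=1.0353
    y: enter (4,1) at t=0.8800
    y: enter (4,0) at t=1.9153 ← occupied
  → r_4 = 1.9153
beam 5: φ=45°, α=330°
  dir = (cos 330°, sin 330°) = (0.8660, -0.5000); from cell (4,2)
  next x-line at t=0.6235, next y-line at t=1.7000; Δt_x=1.1547, Δt_y=2.0000
    x: enter (5,2) at t=0.6235
    y: enter (5,1) at t=1.7000
    x: enter (6,1) at t=1.7782 ← occupied
  → r_5 = 1.7782
beam 6: φ=90°, α=15°
  dir = (cos 15°, sin 15°) = (0.9659, 0.2588); from cell (4,2)
  next x-line at t=0.5590, next y-line at t=0.5796; Δt_x=1.0353, Δt_y=3.8637
    x: enter (5,2) at t=0.5590
    y: enter (5,3) at t=0.5796
    x: enter (6,3) at t=1.5943 ← occupied
  → r_6 = 1.5943
beam 7: φ=135°, α=60°
  dir = (cos 60°, sin 60°) = (0.5000, 0.8660); from cell (4,2)
  next x-line at t=1.0800, next y-line at t=0.1732; Δt_x=2.0000, Δt_y=1.1547
    y: enter (4,3) at t=0.1732
    x: enter (5,3) at t=1.0800
    y: enter (5,4) at t=1.3279
    y: enter (5,5) at t=2.4826
    x: enter (6,5) at t=3.0800 ← occupied
  → r_7 = 3.0800

ranges = [2.8406, 3.5821, 2.1362, 1.9153, 1.7782, 1.5943, 3.0800]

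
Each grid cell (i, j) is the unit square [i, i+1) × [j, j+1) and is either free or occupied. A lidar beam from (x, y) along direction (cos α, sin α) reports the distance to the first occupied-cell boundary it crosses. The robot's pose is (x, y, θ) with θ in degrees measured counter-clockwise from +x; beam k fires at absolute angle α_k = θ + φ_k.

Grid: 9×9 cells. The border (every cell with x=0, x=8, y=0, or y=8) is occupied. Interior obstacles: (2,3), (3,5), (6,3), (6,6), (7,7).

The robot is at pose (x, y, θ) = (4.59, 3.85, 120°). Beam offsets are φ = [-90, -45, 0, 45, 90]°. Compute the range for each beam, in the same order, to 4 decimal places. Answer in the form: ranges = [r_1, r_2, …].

ranges = [3.9375, 4.2964, 1.3279, 3.7166, 4.1454]

beam 1: φ=-90°, α=30°
  direction (0.8660, 0.5000); cell (4,3); t to first gridline: x 0.4734, y 0.3000 (then +1.1547 / +2.0000)
    (4,4) via y @ 0.3000
    (5,4) via x @ 0.4734
    (6,4) via x @ 1.6281
    (6,5) via y @ 2.3000
    (7,5) via x @ 2.7828
    (8,5) via x @ 3.9375  # hit
  → r_1 = 3.9375
beam 2: φ=-45°, α=75°
  direction (0.2588, 0.9659); cell (4,3); t to first gridline: x 1.5841, y 0.1553 (then +3.8637 / +1.0353)
    (4,4) via y @ 0.1553
    (4,5) via y @ 1.1906
    (5,5) via x @ 1.5841
    (5,6) via y @ 2.2258
    (5,7) via y @ 3.2611
    (5,8) via y @ 4.2964  # hit
  → r_2 = 4.2964
beam 3: φ=0°, α=120°
  direction (-0.5000, 0.8660); cell (4,3); t to first gridline: x 1.1800, y 0.1732 (then +2.0000 / +1.1547)
    (4,4) via y @ 0.1732
    (3,4) via x @ 1.1800
    (3,5) via y @ 1.3279  # hit
  → r_3 = 1.3279
beam 4: φ=45°, α=165°
  direction (-0.9659, 0.2588); cell (4,3); t to first gridline: x 0.6108, y 0.5796 (then +1.0353 / +3.8637)
    (4,4) via y @ 0.5796
    (3,4) via x @ 0.6108
    (2,4) via x @ 1.6461
    (1,4) via x @ 2.6814
    (0,4) via x @ 3.7166  # hit
  → r_4 = 3.7166
beam 5: φ=90°, α=210°
  direction (-0.8660, -0.5000); cell (4,3); t to first gridline: x 0.6813, y 1.7000 (then +1.1547 / +2.0000)
    (3,3) via x @ 0.6813
    (3,2) via y @ 1.7000
    (2,2) via x @ 1.8360
    (1,2) via x @ 2.9907
    (1,1) via y @ 3.7000
    (0,1) via x @ 4.1454  # hit
  → r_5 = 4.1454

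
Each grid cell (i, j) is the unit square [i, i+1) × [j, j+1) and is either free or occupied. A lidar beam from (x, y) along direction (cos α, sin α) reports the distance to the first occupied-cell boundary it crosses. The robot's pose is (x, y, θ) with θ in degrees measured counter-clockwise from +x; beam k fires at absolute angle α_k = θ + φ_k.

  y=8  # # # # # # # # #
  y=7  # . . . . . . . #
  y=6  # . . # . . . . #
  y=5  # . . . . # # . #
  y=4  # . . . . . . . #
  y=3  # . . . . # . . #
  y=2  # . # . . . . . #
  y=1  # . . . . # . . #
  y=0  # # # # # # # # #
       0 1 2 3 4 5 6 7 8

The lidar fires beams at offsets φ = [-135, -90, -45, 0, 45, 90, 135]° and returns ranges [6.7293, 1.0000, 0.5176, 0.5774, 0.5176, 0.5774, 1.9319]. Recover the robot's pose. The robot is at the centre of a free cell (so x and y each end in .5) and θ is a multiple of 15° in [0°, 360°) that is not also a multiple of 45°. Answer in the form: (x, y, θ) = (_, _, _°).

(x, y, θ) = (1.5, 1.5, 210°)

Candidates: 43 free-cell centres × 16 headings = 688 poses. Raycast each; keep the one whose scan matches to 4 dp.
  (7.5, 4.5, 210°): beam 1 = 1.9319 ≠ 6.7293 ✗
  (4.5, 3.5, 285°): beam 1 = 4.0415 ≠ 6.7293 ✗
  (5.5, 7.5, 300°): beam 1 = 1.9319 ≠ 6.7293 ✗
  (7.5, 6.5, 165°): beam 1 = 0.5774 ≠ 6.7293 ✗
  (6.5, 4.5, 210°): beam 1 = 0.5176 ≠ 6.7293 ✗
  …
  (1.5, 1.5, 210°): r_1=6.7293, r_2=1.0000, r_3=0.5176, r_4=0.5774, r_5=0.5176, r_6=0.5774, r_7=1.9319 — all match ✓
No second candidate reproduces the full scan.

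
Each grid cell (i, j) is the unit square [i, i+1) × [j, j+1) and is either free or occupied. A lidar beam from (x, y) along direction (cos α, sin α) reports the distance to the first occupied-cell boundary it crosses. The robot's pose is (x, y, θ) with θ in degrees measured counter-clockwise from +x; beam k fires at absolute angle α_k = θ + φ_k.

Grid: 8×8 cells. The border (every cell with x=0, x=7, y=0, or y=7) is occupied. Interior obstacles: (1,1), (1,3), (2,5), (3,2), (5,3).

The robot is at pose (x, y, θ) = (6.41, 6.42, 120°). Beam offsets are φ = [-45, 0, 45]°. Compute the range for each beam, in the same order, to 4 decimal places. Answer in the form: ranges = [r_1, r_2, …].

beam 1: φ=-45°, α=75°
  cosα=0.2588 sinα=0.9659 | (6,6) | tMaxX 2.2796 tMaxY 0.6005 | tΔX 3.8637 tΔY 1.0353
    t=0.6005 [y] (6,7) — stop
  → r_1 = 0.6005
beam 2: φ=0°, α=120°
  cosα=-0.5000 sinα=0.8660 | (6,6) | tMaxX 0.8200 tMaxY 0.6697 | tΔX 2.0000 tΔY 1.1547
    t=0.6697 [y] (6,7) — stop
  → r_2 = 0.6697
beam 3: φ=45°, α=165°
  cosα=-0.9659 sinα=0.2588 | (6,6) | tMaxX 0.4245 tMaxY 2.2409 | tΔX 1.0353 tΔY 3.8637
    t=0.4245 [x] (5,6)
    t=1.4597 [x] (4,6)
    t=2.2409 [y] (4,7) — stop
  → r_3 = 2.2409

ranges = [0.6005, 0.6697, 2.2409]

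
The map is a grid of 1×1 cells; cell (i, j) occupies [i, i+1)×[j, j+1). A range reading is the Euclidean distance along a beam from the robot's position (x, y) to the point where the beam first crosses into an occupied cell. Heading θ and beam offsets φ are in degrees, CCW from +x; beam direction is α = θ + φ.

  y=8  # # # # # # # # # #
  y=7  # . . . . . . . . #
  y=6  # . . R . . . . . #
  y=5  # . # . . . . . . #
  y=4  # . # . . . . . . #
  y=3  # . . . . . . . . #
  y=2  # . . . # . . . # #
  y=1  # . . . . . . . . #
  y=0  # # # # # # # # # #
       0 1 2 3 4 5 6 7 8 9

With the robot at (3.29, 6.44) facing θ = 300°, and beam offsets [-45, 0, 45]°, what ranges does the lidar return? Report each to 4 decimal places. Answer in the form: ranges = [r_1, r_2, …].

beam 1: φ=-45°, α=255°
  direction (-0.2588, -0.9659); cell (3,6); t to first gridline: x 1.1205, y 0.4555 (then +3.8637 / +1.0353)
    (3,5) via y @ 0.4555
    (2,5) via x @ 1.1205  # hit
  → r_1 = 1.1205
beam 2: φ=0°, α=300°
  direction (0.5000, -0.8660); cell (3,6); t to first gridline: x 1.4200, y 0.5081 (then +2.0000 / +1.1547)
    (3,5) via y @ 0.5081
    (4,5) via x @ 1.4200
    (4,4) via y @ 1.6628
    (4,3) via y @ 2.8175
    (5,3) via x @ 3.4200
    (5,2) via y @ 3.9722
    (5,1) via y @ 5.1269
    (6,1) via x @ 5.4200
    (6,0) via y @ 6.2816  # hit
  → r_2 = 6.2816
beam 3: φ=45°, α=345°
  direction (0.9659, -0.2588); cell (3,6); t to first gridline: x 0.7350, y 1.7000 (then +1.0353 / +3.8637)
    (4,6) via x @ 0.7350
    (4,5) via y @ 1.7000
    (5,5) via x @ 1.7703
    (6,5) via x @ 2.8056
    (7,5) via x @ 3.8409
    (8,5) via x @ 4.8762
    (8,4) via y @ 5.5637
    (9,4) via x @ 5.9114  # hit
  → r_3 = 5.9114

ranges = [1.1205, 6.2816, 5.9114]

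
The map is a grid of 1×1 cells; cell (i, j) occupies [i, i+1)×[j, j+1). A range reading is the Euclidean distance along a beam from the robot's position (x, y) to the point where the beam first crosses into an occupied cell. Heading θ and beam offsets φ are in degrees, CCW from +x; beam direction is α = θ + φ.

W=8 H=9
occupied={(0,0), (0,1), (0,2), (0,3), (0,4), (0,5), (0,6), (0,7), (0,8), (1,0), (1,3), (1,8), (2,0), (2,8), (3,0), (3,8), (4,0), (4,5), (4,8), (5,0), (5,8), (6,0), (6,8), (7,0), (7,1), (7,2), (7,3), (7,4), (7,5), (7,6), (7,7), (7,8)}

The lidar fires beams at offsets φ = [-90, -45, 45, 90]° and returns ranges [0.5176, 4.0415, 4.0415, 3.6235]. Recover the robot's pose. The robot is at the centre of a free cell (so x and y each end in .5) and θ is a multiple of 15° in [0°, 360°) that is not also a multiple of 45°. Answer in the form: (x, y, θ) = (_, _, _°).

Enumerate (i+0.5, j+0.5, θ) over the 40 free cells and 16 admissible headings. For each, cast all 4 beams and compare to the given ranges.
  (1.5, 4.5, 75°): beam 1 = 5.6940 ≠ 0.5176 ✗
  (6.5, 2.5, 240°): beam 1 = 6.3509 ≠ 0.5176 ✗
  (6.5, 3.5, 210°): beam 1 = 5.1962 ≠ 0.5176 ✗
  (4.5, 6.5, 15°): beam 2 = 2.8868 ≠ 4.0415 ✗
  …
  (4.5, 4.5, 195°): r_1=0.5176, r_2=4.0415, r_3=4.0415, r_4=3.6235 — all match ✓
No second candidate reproduces the full scan.

(x, y, θ) = (4.5, 4.5, 195°)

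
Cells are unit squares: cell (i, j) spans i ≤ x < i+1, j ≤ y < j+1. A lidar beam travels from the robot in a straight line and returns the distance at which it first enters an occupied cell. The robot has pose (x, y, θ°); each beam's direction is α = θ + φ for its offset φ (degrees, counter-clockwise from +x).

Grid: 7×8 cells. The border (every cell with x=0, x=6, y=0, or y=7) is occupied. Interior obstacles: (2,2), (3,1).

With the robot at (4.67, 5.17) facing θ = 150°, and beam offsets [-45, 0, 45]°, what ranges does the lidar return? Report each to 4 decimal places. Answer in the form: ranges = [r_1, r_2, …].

ranges = [1.8946, 3.6600, 3.7995]

beam 1: φ=-45°, α=105°
  d=(-0.2588,0.9659)  start (4,5)  tX=2.5887 tY=0.8593  stride 1/|dx|=3.8637 1/|dy|=1.0353
    cross y-line → (4,6), t=0.8593
    cross y-line → (4,7), t=1.8946 (wall)
  → r_1 = 1.8946
beam 2: φ=0°, α=150°
  d=(-0.8660,0.5000)  start (4,5)  tX=0.7736 tY=1.6600  stride 1/|dx|=1.1547 1/|dy|=2.0000
    cross x-line → (3,5), t=0.7736
    cross y-line → (3,6), t=1.6600
    cross x-line → (2,6), t=1.9283
    cross x-line → (1,6), t=3.0831
    cross y-line → (1,7), t=3.6600 (wall)
  → r_2 = 3.6600
beam 3: φ=45°, α=195°
  d=(-0.9659,-0.2588)  start (4,5)  tX=0.6936 tY=0.6568  stride 1/|dx|=1.0353 1/|dy|=3.8637
    cross y-line → (4,4), t=0.6568
    cross x-line → (3,4), t=0.6936
    cross x-line → (2,4), t=1.7289
    cross x-line → (1,4), t=2.7642
    cross x-line → (0,4), t=3.7995 (wall)
  → r_3 = 3.7995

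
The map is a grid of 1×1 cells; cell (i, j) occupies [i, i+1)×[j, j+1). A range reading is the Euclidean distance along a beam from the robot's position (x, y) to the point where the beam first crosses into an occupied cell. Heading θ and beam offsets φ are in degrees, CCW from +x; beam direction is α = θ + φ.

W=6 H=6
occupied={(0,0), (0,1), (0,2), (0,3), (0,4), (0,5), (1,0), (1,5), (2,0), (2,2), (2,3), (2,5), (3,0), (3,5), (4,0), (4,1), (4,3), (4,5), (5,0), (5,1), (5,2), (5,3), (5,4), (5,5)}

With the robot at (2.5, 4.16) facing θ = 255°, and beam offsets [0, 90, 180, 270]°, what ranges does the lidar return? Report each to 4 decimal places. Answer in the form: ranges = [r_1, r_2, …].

beam 1: φ=0°, α=255°
  cosα=-0.2588 sinα=-0.9659 | (2,4) | tMaxX 1.9319 tMaxY 0.1656 | tΔX 3.8637 tΔY 1.0353
    t=0.1656 [y] (2,3) — stop
  → r_1 = 0.1656
beam 2: φ=90°, α=345°
  cosα=0.9659 sinα=-0.2588 | (2,4) | tMaxX 0.5176 tMaxY 0.6182 | tΔX 1.0353 tΔY 3.8637
    t=0.5176 [x] (3,4)
    t=0.6182 [y] (3,3)
    t=1.5529 [x] (4,3) — stop
  → r_2 = 1.5529
beam 3: φ=180°, α=75°
  cosα=0.2588 sinα=0.9659 | (2,4) | tMaxX 1.9319 tMaxY 0.8696 | tΔX 3.8637 tΔY 1.0353
    t=0.8696 [y] (2,5) — stop
  → r_3 = 0.8696
beam 4: φ=270°, α=165°
  cosα=-0.9659 sinα=0.2588 | (2,4) | tMaxX 0.5176 tMaxY 3.2455 | tΔX 1.0353 tΔY 3.8637
    t=0.5176 [x] (1,4)
    t=1.5529 [x] (0,4) — stop
  → r_4 = 1.5529

ranges = [0.1656, 1.5529, 0.8696, 1.5529]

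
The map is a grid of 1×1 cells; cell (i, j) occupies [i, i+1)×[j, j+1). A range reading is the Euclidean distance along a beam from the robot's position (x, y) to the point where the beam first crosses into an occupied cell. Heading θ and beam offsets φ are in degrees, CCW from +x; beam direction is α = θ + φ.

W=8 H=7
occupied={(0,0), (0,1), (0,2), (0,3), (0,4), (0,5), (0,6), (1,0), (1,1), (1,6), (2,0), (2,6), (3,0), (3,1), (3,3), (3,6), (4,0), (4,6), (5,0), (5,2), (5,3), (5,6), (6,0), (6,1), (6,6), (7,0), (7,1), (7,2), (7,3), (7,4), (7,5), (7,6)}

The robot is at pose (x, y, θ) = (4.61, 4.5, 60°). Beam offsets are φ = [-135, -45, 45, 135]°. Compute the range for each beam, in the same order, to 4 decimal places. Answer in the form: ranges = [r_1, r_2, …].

beam 1: φ=-135°, α=285°
  dir = (cos 285°, sin 285°) = (0.2588, -0.9659); from cell (4,4)
  next x-line at t=1.5068, next y-line at t=0.5176; Δt_x=3.8637, Δt_y=1.0353
    y: enter (4,3) at t=0.5176
    x: enter (5,3) at t=1.5068 ← occupied
  → r_1 = 1.5068
beam 2: φ=-45°, α=15°
  dir = (cos 15°, sin 15°) = (0.9659, 0.2588); from cell (4,4)
  next x-line at t=0.4038, next y-line at t=1.9319; Δt_x=1.0353, Δt_y=3.8637
    x: enter (5,4) at t=0.4038
    x: enter (6,4) at t=1.4390
    y: enter (6,5) at t=1.9319
    x: enter (7,5) at t=2.4743 ← occupied
  → r_2 = 2.4743
beam 3: φ=45°, α=105°
  dir = (cos 105°, sin 105°) = (-0.2588, 0.9659); from cell (4,4)
  next x-line at t=2.3569, next y-line at t=0.5176; Δt_x=3.8637, Δt_y=1.0353
    y: enter (4,5) at t=0.5176
    y: enter (4,6) at t=1.5529 ← occupied
  → r_3 = 1.5529
beam 4: φ=135°, α=195°
  dir = (cos 195°, sin 195°) = (-0.9659, -0.2588); from cell (4,4)
  next x-line at t=0.6315, next y-line at t=1.9319; Δt_x=1.0353, Δt_y=3.8637
    x: enter (3,4) at t=0.6315
    x: enter (2,4) at t=1.6668
    y: enter (2,3) at t=1.9319
    x: enter (1,3) at t=2.7021
    x: enter (0,3) at t=3.7373 ← occupied
  → r_4 = 3.7373

ranges = [1.5068, 2.4743, 1.5529, 3.7373]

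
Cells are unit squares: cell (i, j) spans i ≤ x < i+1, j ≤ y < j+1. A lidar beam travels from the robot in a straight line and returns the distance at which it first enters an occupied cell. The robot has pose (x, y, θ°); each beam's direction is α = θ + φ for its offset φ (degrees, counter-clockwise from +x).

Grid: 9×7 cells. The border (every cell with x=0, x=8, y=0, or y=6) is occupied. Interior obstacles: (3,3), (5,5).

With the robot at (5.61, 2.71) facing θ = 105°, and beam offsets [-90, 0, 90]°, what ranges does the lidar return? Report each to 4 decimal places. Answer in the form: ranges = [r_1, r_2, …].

beam 1: φ=-90°, α=15°
  direction (0.9659, 0.2588); cell (5,2); t to first gridline: x 0.4038, y 1.1205 (then +1.0353 / +3.8637)
    (6,2) via x @ 0.4038
    (6,3) via y @ 1.1205
    (7,3) via x @ 1.4390
    (8,3) via x @ 2.4743  # hit
  → r_1 = 2.4743
beam 2: φ=0°, α=105°
  direction (-0.2588, 0.9659); cell (5,2); t to first gridline: x 2.3569, y 0.3002 (then +3.8637 / +1.0353)
    (5,3) via y @ 0.3002
    (5,4) via y @ 1.3355
    (4,4) via x @ 2.3569
    (4,5) via y @ 2.3708
    (4,6) via y @ 3.4061  # hit
  → r_2 = 3.4061
beam 3: φ=90°, α=195°
  direction (-0.9659, -0.2588); cell (5,2); t to first gridline: x 0.6315, y 2.7432 (then +1.0353 / +3.8637)
    (4,2) via x @ 0.6315
    (3,2) via x @ 1.6668
    (2,2) via x @ 2.7021
    (2,1) via y @ 2.7432
    (1,1) via x @ 3.7373
    (0,1) via x @ 4.7726  # hit
  → r_3 = 4.7726

ranges = [2.4743, 3.4061, 4.7726]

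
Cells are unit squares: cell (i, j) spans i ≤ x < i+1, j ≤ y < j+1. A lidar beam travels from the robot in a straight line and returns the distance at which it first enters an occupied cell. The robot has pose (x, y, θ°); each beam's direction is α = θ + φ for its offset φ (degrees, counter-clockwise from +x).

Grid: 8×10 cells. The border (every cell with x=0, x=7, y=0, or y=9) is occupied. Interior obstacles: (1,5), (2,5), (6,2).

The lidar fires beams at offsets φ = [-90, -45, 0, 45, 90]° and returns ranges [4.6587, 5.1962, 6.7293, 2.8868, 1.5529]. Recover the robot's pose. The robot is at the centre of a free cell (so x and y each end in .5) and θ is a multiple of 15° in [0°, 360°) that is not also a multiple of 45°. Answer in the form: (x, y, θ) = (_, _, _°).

Candidates: 45 free-cell centres × 16 headings = 720 poses. Raycast each; keep the one whose scan matches to 4 dp.
  (5.5, 5.5, 150°): beam 1 = 3.0000 ≠ 4.6587 ✗
  (1.5, 6.5, 30°): beam 1 = 0.5774 ≠ 4.6587 ✗
  (1.5, 3.5, 255°): beam 1 = 0.5176 ≠ 4.6587 ✗
  …
  (2.5, 2.5, 75°): r_1=4.6587, r_2=5.1962, r_3=6.7293, r_4=2.8868, r_5=1.5529 — all match ✓
Unique over the lattice → pose = (2.5, 2.5, 75°).

(x, y, θ) = (2.5, 2.5, 75°)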